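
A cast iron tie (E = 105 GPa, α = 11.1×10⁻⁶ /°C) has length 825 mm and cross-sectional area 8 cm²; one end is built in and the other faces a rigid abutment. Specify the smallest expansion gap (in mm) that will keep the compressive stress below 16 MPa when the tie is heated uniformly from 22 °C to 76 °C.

g ≈ 0.369 mm

Free expansion if unrestrained: δ_free = αΔT L = 11.1×10⁻⁶ × 54 × 825 = 0.4945 mm.
A stress of 16 MPa corresponds to the wall pushing the tie back by σL/E = 16×825/(105×10³) = 0.1257 mm.
So the gap has to take up the difference, g_min = δ_free − σL/E = 0.4945 − 0.1257 = 0.3688 mm.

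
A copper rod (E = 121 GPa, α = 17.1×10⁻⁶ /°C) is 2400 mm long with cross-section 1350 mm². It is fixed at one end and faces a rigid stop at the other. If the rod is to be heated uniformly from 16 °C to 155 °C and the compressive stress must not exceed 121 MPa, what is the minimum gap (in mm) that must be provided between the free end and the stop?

With no wall the rod would lengthen by αΔT L = 17.1×10⁻⁶ × 139 × 2400 = 5.705 mm.
At the allowable stress the elastic shortening the wall may impose is σL/E = 121 × 2400 / (121×10³) = 2.4 mm.
So the gap has to take up the difference, g_min = δ_free − σL/E = 5.705 − 2.4 = 3.305 mm.

g ≈ 3.3 mm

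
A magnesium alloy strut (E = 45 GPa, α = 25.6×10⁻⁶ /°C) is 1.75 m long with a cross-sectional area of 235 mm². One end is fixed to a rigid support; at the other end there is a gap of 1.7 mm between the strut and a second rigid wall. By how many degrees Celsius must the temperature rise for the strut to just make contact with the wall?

Contact occurs when the free expansion equals the gap: αΔT L = 1.7 mm.
ΔT = 1.7 / (25.6×10⁻⁶ × 1750) = 37.95 °C.

ΔT ≈ 37.9 °C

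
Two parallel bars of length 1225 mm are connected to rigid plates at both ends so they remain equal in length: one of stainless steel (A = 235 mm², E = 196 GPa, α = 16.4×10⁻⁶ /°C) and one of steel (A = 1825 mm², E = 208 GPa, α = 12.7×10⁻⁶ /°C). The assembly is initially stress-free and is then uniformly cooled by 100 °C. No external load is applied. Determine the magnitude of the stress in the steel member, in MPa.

Both members must finish at the same length. With the larger α, the stainless steel tends to over-contract; the plates restrain it, putting the stainless steel in tension and the steel in compression. With no external load the two internal forces are equal and opposite, magnitude P.
Equating the net (thermal + elastic) strains gives |α₁ − α₂|·ΔT = P·[1/(A₁E₁) + 1/(A₂E₂)].
|α₁ − α₂|·ΔT = 3.7×10⁻⁶ × 100 = 0.00037.
1/(A₁E₁) + 1/(A₂E₂) = 1/(235×196×10³) + 1/(1825×208×10³) = 2.435×10⁻⁸ N⁻¹.
So P = 0.00037 / 2.435×10⁻⁸ = 15.2 kN.
σ_{steel} = P/A₂ = 15200/1825 = 8.328 MPa, compressive.

σ ≈ 8.33 MPa (compressive)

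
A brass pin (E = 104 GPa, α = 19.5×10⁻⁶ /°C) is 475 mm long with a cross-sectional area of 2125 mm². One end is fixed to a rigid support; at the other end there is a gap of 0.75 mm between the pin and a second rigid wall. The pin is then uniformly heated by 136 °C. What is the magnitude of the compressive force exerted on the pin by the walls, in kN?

Free thermal elongation = αΔT L = 19.5×10⁻⁶ × 136 × 475 = 1.26 mm.
After closing the 0.75 mm clearance, 1.26 − 0.75 = 0.5097 mm of expansion remains to be suppressed by the wall.
That suppressed elongation corresponds to σ = E·Δ/L = 104×10³ × 0.5097/475 = 111.6 MPa.
P = σA = 111.6 × 2125 = 237.1 kN.

P ≈ 237 kN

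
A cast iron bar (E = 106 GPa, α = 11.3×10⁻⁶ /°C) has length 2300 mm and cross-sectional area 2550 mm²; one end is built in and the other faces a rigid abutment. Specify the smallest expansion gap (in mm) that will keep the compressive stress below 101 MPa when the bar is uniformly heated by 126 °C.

With no wall the bar would lengthen by αΔT L = 11.3×10⁻⁶ × 126 × 2300 = 3.275 mm.
A stress of 101 MPa corresponds to the wall pushing the bar back by σL/E = 101×2300/(106×10³) = 2.192 mm.
So the gap has to take up the difference, g_min = δ_free − σL/E = 3.275 − 2.192 = 1.083 mm.

g ≈ 1.08 mm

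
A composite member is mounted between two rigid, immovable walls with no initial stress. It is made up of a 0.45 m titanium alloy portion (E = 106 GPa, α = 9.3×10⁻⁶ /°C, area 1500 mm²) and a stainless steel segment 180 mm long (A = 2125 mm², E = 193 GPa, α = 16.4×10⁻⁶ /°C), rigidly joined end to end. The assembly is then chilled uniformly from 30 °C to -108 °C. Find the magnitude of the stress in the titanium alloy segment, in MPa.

With the walls removed the bar would change length by δ_free = Σ αᵢΔT Lᵢ = 9.3×10⁻⁶×138×450 + 16.4×10⁻⁶×138×180 = 0.9849 mm.
The walls prevent any net length change, so an axial force P (same in every segment) develops. Compatibility: P · Σ Lᵢ/(AᵢEᵢ) = δ_free.
Σ Lᵢ/(AᵢEᵢ) = 450/(1500×106×10³) + 180/(2125×193×10³) = 3.269×10⁻⁶ mm/N.
Hence P = δ_free / Σ(L/AE) = 0.9849/3.269×10⁻⁶ = 301.3 kN (tensile).
σ_{titanium alloy} = P / A = 301300 / 1500 = 200.9 MPa.

σ ≈ 201 MPa (tensile)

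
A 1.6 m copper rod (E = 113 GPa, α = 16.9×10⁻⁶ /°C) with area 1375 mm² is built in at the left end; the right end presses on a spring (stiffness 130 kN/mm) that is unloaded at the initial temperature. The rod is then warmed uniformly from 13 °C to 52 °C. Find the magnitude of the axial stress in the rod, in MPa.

If the spring were absent the rod would lengthen by αΔT L = 16.9×10⁻⁶ × 39 × 1600 = 1.055 mm.
Let P be the compressive force at the spring. The rod shortens elastically by PL/(AE) and the spring compresses by P/k; together these equal δ_free.
P [ L/(AE) + 1/k ] = δ_free → P [ 1600/(1375×113×10³) + 1/(130×10³) ] = 1.055.
P = 1.055 / 1.799×10⁻⁵ = 58620 N.
σ = P/A = 58620/1375 = 42.63 MPa.

σ ≈ 42.6 MPa (compressive)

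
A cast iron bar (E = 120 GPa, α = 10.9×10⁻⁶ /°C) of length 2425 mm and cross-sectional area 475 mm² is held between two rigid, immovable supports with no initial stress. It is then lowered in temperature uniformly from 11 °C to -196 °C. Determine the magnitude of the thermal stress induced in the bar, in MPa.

σ ≈ 271 MPa (tensile)

With length fixed, the mechanical strain must cancel the thermal strain αΔT = 10.9×10⁻⁶ × 207 = 2256.3×10⁻⁶.
Hence σ = E·αΔT = 120×10³ × 2256.3×10⁻⁶ = 270.8 MPa, tensile.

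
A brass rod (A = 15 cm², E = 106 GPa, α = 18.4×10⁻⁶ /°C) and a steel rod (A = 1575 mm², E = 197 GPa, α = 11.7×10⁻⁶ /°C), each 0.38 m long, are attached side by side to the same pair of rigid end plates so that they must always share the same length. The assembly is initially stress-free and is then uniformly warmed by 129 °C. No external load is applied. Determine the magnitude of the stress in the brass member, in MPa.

σ ≈ 60.6 MPa (compressive)

Equilibrium of a rigid end plate with no external load gives equal and opposite internal forces ±P in the two members. Since α_{brass} > α_{steel}, heating drives the brass into compression and the steel into tension.
Compatibility of the two members (thermal + elastic change equal): (α₁ − α₂)ΔT = P·[1/(A₁E₁) + 1/(A₂E₂)].
|α₁ − α₂|·ΔT = 6.7×10⁻⁶ × 129 = 0.0008643.
1/(A₁E₁) + 1/(A₂E₂) = 1/(1500×106×10³) + 1/(1575×197×10³) = 9.512×10⁻⁹ N⁻¹.
P = 0.0008643 / 9.512×10⁻⁹ = 90860 N = 90.86 kN.
σ_{brass} = P/A₁ = 90860/1500 = 60.57 MPa, compressive.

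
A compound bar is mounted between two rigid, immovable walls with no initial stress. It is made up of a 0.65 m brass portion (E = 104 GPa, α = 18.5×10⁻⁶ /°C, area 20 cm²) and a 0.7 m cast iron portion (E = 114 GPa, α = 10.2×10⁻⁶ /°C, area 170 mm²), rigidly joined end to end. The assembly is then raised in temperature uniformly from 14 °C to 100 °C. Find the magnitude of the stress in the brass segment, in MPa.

σ ≈ 21 MPa (compressive)

With the walls removed the bar would change length by δ_free = Σ αᵢΔT Lᵢ = 18.5×10⁻⁶×86×650 + 10.2×10⁻⁶×86×700 = 1.648 mm.
The rigid supports impose zero overall length change; the single axial force P common to all segments must satisfy P Σ Lᵢ/(AᵢEᵢ) = δ_free.
The series flexibility is Σ Lᵢ/(AᵢEᵢ) = 650/(2000×104×10³) + 700/(170×114×10³) = 3.924×10⁻⁵ mm/N.
Hence P = δ_free / Σ(L/AE) = 1.648/3.924×10⁻⁵ = 42 kN (compressive).
σ_{brass} = P / A = 42000 / 2000 = 21 MPa.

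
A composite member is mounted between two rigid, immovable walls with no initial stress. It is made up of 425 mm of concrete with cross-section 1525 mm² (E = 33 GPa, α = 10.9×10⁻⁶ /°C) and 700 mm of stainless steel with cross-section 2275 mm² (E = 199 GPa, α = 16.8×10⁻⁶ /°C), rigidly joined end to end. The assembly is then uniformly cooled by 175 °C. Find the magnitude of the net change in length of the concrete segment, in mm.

|ΔL| ≈ 1.61 mm

Free thermal contraction of the whole bar: Σ αᵢΔT Lᵢ = 10.9×10⁻⁶×175×425 + 16.8×10⁻⁶×175×700 = 2.869 mm.
The walls prevent any net length change, so an axial force P (same in every segment) develops. Compatibility: P · Σ Lᵢ/(AᵢEᵢ) = δ_free.
The series flexibility is Σ Lᵢ/(AᵢEᵢ) = 425/(1525×33×10³) + 700/(2275×199×10³) = 9.991×10⁻⁶ mm/N.
So P = 2.869 / 9.991×10⁻⁶ = 287.1 kN, tensile.
For the concrete segment, free thermal change = 10.9×10⁻⁶×175×425 = 0.8107 mm and elastic change from P = 287100×425/(1525×33×10³) = 2.425 mm; these oppose, so the net change is 1.61 mm (segment lengthens).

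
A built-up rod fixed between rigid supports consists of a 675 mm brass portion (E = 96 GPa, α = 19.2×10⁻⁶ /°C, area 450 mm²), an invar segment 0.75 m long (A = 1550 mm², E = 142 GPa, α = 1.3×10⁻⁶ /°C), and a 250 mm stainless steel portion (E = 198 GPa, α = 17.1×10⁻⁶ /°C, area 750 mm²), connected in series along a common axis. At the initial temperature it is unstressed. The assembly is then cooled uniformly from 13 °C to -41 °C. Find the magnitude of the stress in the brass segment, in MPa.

With the walls removed the bar would change length by δ_free = Σ αᵢΔT Lᵢ = 19.2×10⁻⁶×54×675 + 1.3×10⁻⁶×54×750 + 17.1×10⁻⁶×54×250 = 0.9833 mm.
The rigid supports impose zero overall length change; the single axial force P common to all segments must satisfy P Σ Lᵢ/(AᵢEᵢ) = δ_free.
The series flexibility is Σ Lᵢ/(AᵢEᵢ) = 675/(450×96×10³) + 750/(1550×142×10³) + 250/(750×198×10³) = 2.072×10⁻⁵ mm/N.
Hence P = δ_free / Σ(L/AE) = 0.9833/2.072×10⁻⁵ = 47.47 kN (tensile).
σ_{brass} = P / A = 47470 / 450 = 105.5 MPa.

σ ≈ 105 MPa (tensile)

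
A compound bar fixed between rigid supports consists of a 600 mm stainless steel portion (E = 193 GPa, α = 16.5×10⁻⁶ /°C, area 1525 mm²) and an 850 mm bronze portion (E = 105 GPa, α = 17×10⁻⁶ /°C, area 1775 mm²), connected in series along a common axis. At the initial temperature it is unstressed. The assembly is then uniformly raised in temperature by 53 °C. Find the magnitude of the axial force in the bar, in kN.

With the walls removed the bar would change length by δ_free = Σ αᵢΔT Lᵢ = 16.5×10⁻⁶×53×600 + 17×10⁻⁶×53×850 = 1.291 mm.
The walls prevent any net length change, so an axial force P (same in every segment) develops. Compatibility: P · Σ Lᵢ/(AᵢEᵢ) = δ_free.
The series flexibility is Σ Lᵢ/(AᵢEᵢ) = 600/(1525×193×10³) + 850/(1775×105×10³) = 6.599×10⁻⁶ mm/N.
So P = 1.291 / 6.599×10⁻⁶ = 195.6 kN, compressive.

P ≈ 196 kN (compressive)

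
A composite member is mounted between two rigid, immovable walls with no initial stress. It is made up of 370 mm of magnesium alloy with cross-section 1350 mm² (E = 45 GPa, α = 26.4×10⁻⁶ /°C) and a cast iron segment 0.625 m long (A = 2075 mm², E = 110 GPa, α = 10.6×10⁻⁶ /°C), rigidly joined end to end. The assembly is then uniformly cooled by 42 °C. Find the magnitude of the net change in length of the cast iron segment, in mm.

|ΔL| ≈ 0.0647 mm

If the supports were absent, the total length change would be Σ αᵢΔT Lᵢ = 26.4×10⁻⁶×42×370 + 10.6×10⁻⁶×42×625 = 0.6885 mm.
Since the ends are fixed, an axial force P builds up, equal in every segment, with P · Σ Lᵢ/(AᵢEᵢ) = δ_free.
Σ Lᵢ/(AᵢEᵢ) = 370/(1350×45×10³) + 625/(2075×110×10³) = 8.829×10⁻⁶ mm/N.
P = 0.6885 / 8.829×10⁻⁶ = 77980 N = 77.98 kN, tensile.
For the cast iron segment, free thermal change = 10.6×10⁻⁶×42×625 = 0.2782 mm and elastic change from P = 77980×625/(2075×110×10³) = 0.2135 mm; these oppose, so the net change is 0.0647 mm (segment shortens).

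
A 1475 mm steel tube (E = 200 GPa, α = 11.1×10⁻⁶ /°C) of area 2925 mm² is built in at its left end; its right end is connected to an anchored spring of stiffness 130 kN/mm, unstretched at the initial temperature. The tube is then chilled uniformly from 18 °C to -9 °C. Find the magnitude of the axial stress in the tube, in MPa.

σ ≈ 14.8 MPa (tensile)

The unrestrained thermal change is αΔT L = 11.1×10⁻⁶ × 27 × 1475 = 0.4421 mm.
Let P be the tensile force in the spring. The tube extends elastically by PL/(AE) and the spring stretches by P/k; together these equal δ_free.
So P = δ_free / [L/(AE) + 1/k] = 0.4421 / [ 1475/(2925×200×10³) + 1/(130×10³) ].
P = 0.4421 / 1.021×10⁻⁵ = 43280 N.
σ = P/A = 43280/2925 = 14.8 MPa.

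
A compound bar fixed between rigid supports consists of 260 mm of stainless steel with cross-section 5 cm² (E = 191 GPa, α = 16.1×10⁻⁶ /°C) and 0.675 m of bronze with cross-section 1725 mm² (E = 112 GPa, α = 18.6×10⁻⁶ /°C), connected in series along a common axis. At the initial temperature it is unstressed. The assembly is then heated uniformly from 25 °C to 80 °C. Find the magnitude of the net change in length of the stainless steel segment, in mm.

|ΔL| ≈ 0.173 mm

If the supports were absent, the total length change would be Σ αᵢΔT Lᵢ = 16.1×10⁻⁶×55×260 + 18.6×10⁻⁶×55×675 = 0.9208 mm.
The walls prevent any net length change, so an axial force P (same in every segment) develops. Compatibility: P · Σ Lᵢ/(AᵢEᵢ) = δ_free.
The series flexibility is Σ Lᵢ/(AᵢEᵢ) = 260/(500×191×10³) + 675/(1725×112×10³) = 6.216×10⁻⁶ mm/N.
P = 0.9208 / 6.216×10⁻⁶ = 148100 N = 148.1 kN, compressive.
For the stainless steel segment, free thermal change = 16.1×10⁻⁶×55×260 = 0.2302 mm and elastic change from P = 148100×260/(500×191×10³) = 0.4033 mm; these oppose, so the net change is 0.173 mm (segment shortens).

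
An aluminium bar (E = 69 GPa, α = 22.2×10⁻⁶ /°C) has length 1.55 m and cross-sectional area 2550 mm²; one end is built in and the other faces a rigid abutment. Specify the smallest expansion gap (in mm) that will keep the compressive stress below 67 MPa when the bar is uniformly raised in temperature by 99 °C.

g ≈ 1.9 mm

With no wall the bar would lengthen by αΔT L = 22.2×10⁻⁶ × 99 × 1550 = 3.407 mm.
A stress of 67 MPa corresponds to the wall pushing the bar back by σL/E = 67×1550/(69×10³) = 1.505 mm.
So the gap has to take up the difference, g_min = δ_free − σL/E = 3.407 − 1.505 = 1.902 mm.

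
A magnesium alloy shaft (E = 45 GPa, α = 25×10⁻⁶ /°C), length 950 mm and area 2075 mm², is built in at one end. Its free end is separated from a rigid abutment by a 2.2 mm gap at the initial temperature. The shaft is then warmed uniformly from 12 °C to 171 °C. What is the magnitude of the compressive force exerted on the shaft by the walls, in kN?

Free thermal elongation = αΔT L = 25×10⁻⁶ × 159 × 950 = 3.776 mm.
This exceeds the 2.2 mm gap, so the wall pushes back. The portion of expansion that must be recovered elastically is δ_free − gap = 3.776 − 2.2 = 1.576 mm.
That suppressed elongation corresponds to σ = E·Δ/L = 45×10³ × 1.576/950 = 74.66 MPa.
Force on the wall = σA = 74.66 × 2075 mm² = 154.9 kN.

P ≈ 155 kN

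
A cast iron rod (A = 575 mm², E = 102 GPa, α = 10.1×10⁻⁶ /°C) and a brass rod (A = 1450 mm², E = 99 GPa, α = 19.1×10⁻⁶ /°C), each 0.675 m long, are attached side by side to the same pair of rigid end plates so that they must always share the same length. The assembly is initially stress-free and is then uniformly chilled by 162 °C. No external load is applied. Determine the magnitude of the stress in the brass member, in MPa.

σ ≈ 41.9 MPa (tensile)

Both members must finish at the same length. With the larger α, the brass tends to over-contract; the plates restrain it, putting the brass in tension and the cast iron in compression. With no external load the two internal forces are equal and opposite, magnitude P.
Equating the net (thermal + elastic) strains gives |α₁ − α₂|·ΔT = P·[1/(A₁E₁) + 1/(A₂E₂)].
|α₁ − α₂|·ΔT = 9×10⁻⁶ × 162 = 0.001458.
1/(A₁E₁) + 1/(A₂E₂) = 1/(575×102×10³) + 1/(1450×99×10³) = 2.402×10⁻⁸ N⁻¹.
So P = 0.001458 / 2.402×10⁻⁸ = 60.71 kN.
σ_{brass} = P/A₂ = 60710/1450 = 41.87 MPa, tensile.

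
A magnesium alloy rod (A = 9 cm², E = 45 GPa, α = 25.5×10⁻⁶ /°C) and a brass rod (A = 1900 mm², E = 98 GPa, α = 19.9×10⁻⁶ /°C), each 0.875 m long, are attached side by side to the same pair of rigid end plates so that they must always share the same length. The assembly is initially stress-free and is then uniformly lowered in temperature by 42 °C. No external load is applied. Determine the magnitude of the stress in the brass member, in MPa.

Equilibrium of a rigid end plate with no external load gives equal and opposite internal forces ±P in the two members. Since α_{magnesium alloy} > α_{brass}, cooling drives the magnesium alloy into tension and the brass into compression.
Equating the net (thermal + elastic) strains gives |α₁ − α₂|·ΔT = P·[1/(A₁E₁) + 1/(A₂E₂)].
|α₁ − α₂|·ΔT = 5.6×10⁻⁶ × 42 = 0.0002352.
1/(A₁E₁) + 1/(A₂E₂) = 1/(900×45×10³) + 1/(1900×98×10³) = 3.006×10⁻⁸ N⁻¹.
So P = 0.0002352 / 3.006×10⁻⁸ = 7.824 kN.
σ_{brass} = P/A₂ = 7824/1900 = 4.118 MPa, compressive.

σ ≈ 4.12 MPa (compressive)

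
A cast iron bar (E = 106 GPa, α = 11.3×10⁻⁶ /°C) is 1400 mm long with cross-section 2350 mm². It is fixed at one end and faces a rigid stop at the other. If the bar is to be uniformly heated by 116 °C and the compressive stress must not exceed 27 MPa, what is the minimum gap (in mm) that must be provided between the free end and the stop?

Free expansion if unrestrained: δ_free = αΔT L = 11.3×10⁻⁶ × 116 × 1400 = 1.835 mm.
At the allowable stress the elastic shortening the wall may impose is σL/E = 27 × 1400 / (106×10³) = 0.3566 mm.
The gap must absorb the remainder: g_min = 1.835 − 0.3566 = 1.479 mm.

g ≈ 1.48 mm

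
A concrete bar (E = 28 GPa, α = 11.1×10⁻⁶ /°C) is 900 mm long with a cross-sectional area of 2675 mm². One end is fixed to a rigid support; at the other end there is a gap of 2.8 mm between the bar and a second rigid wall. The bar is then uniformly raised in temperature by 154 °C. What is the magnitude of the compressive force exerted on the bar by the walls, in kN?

P ≈ 0 kN

Unrestrained expansion: δ_free = αΔT L = 11.1×10⁻⁶ × 154 × 900 = 1.538 mm.
This is smaller than the 2.8 mm clearance, so the bar expands freely without reaching the stop — the stress is zero.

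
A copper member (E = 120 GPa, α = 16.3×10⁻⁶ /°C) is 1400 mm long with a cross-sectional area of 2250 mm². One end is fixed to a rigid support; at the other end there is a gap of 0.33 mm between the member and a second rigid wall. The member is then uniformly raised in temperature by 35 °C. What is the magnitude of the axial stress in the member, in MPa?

σ ≈ 40.2 MPa (compressive)

If the wall were absent the member would grow by αΔT L = 16.3×10⁻⁶ × 35 × 1400 = 0.7987 mm.
The gap closes (δ_free > 0.33 mm) and the wall then resists a further 0.7987 − 0.33 = 0.4687 mm of expansion.
Compatibility: PL/(AE) = 0.4687 mm, so σ = P/A = E × (0.4687/1400) = 40.17 MPa.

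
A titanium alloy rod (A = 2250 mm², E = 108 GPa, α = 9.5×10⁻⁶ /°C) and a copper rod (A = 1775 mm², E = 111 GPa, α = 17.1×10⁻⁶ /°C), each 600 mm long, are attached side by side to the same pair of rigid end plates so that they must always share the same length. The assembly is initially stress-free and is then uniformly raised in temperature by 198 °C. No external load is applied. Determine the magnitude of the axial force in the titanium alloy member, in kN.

Both members must finish at the same length. With the larger α, the copper tends to over-expand; the plates restrain it, putting the copper in compression and the titanium alloy in tension. With no external load the two internal forces are equal and opposite, magnitude P.
Setting the final lengths equal and cancelling L: (α₁ − α₂)ΔT = P/(A₁E₁) + P/(A₂E₂).
|α₁ − α₂|·ΔT = 7.6×10⁻⁶ × 198 = 0.001505.
1/(A₁E₁) + 1/(A₂E₂) = 1/(2250×108×10³) + 1/(1775×111×10³) = 9.191×10⁻⁹ N⁻¹.
So P = 0.001505 / 9.191×10⁻⁹ = 163.7 kN.

P ≈ 164 kN (tensile in the titanium alloy)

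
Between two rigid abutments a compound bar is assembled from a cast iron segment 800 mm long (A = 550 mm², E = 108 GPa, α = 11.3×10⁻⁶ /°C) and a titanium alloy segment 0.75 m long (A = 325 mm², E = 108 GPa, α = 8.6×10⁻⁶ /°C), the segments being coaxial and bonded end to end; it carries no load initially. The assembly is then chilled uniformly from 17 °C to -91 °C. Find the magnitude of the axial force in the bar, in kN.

P ≈ 48 kN (tensile)

If the supports were absent, the total length change would be Σ αᵢΔT Lᵢ = 11.3×10⁻⁶×108×800 + 8.6×10⁻⁶×108×750 = 1.673 mm.
The rigid supports impose zero overall length change; the single axial force P common to all segments must satisfy P Σ Lᵢ/(AᵢEᵢ) = δ_free.
The series flexibility is Σ Lᵢ/(AᵢEᵢ) = 800/(550×108×10³) + 750/(325×108×10³) = 3.484×10⁻⁵ mm/N.
Hence P = δ_free / Σ(L/AE) = 1.673/3.484×10⁻⁵ = 48.02 kN (tensile).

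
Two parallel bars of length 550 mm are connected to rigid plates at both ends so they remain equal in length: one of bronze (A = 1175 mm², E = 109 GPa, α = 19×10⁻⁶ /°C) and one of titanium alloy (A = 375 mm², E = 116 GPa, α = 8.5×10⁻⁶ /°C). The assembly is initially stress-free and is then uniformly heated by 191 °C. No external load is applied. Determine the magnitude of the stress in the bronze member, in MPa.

Both members must finish at the same length. With the larger α, the bronze tends to over-expand; the plates restrain it, putting the bronze in compression and the titanium alloy in tension. With no external load the two internal forces are equal and opposite, magnitude P.
Setting the final lengths equal and cancelling L: (α₁ − α₂)ΔT = P/(A₁E₁) + P/(A₂E₂).
|α₁ − α₂|·ΔT = 10.5×10⁻⁶ × 191 = 0.002005.
1/(A₁E₁) + 1/(A₂E₂) = 1/(1175×109×10³) + 1/(375×116×10³) = 3.08×10⁻⁸ N⁻¹.
So P = 0.002005 / 3.08×10⁻⁸ = 65.12 kN.
σ_{bronze} = P/A₁ = 65120/1175 = 55.42 MPa, compressive.

σ ≈ 55.4 MPa (compressive)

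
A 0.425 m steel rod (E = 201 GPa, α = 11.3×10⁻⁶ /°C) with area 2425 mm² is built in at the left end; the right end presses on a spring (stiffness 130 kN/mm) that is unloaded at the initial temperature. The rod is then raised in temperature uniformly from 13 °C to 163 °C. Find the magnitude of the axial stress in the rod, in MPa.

σ ≈ 34.7 MPa (compressive)

If the spring were absent the rod would lengthen by αΔT L = 11.3×10⁻⁶ × 150 × 425 = 0.7204 mm.
Let P be the compressive force at the spring. The rod shortens elastically by PL/(AE) and the spring compresses by P/k; together these equal δ_free.
P [ L/(AE) + 1/k ] = δ_free → P [ 425/(2425×201×10³) + 1/(130×10³) ] = 0.7204.
P = 0.7204 / 8.564×10⁻⁶ = 84110 N.
σ = P/A = 84110/2425 = 34.69 MPa.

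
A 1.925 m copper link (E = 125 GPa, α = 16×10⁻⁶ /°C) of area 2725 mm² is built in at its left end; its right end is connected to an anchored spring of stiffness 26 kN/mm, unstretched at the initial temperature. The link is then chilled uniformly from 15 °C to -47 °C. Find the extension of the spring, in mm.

δ ≈ 1.66 mm

The unrestrained thermal change is αΔT L = 16×10⁻⁶ × 62 × 1925 = 1.91 mm.
With a force P in the spring, the elastic change of the link is PL/(AE) and that of the spring is P/k; compatibility requires their sum to equal δ_free.
So P = δ_free / [L/(AE) + 1/k] = 1.91 / [ 1925/(2725×125×10³) + 1/(26×10³) ].
P = 1.91 / 4.411×10⁻⁵ = 43290 N.
Spring extension = P/k = 43290/(26×10³) = 1.665 mm.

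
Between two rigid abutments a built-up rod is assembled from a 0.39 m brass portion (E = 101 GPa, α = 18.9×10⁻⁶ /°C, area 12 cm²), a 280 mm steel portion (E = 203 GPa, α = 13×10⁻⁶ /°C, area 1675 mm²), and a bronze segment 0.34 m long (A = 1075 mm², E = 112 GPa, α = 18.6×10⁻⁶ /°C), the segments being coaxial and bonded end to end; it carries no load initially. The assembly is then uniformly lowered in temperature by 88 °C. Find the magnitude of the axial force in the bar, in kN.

P ≈ 222 kN (tensile)

If the supports were absent, the total length change would be Σ αᵢΔT Lᵢ = 18.9×10⁻⁶×88×390 + 13×10⁻⁶×88×280 + 18.6×10⁻⁶×88×340 = 1.525 mm.
Since the ends are fixed, an axial force P builds up, equal in every segment, with P · Σ Lᵢ/(AᵢEᵢ) = δ_free.
Σ Lᵢ/(AᵢEᵢ) = 390/(1200×101×10³) + 280/(1675×203×10³) + 340/(1075×112×10³) = 6.865×10⁻⁶ mm/N.
So P = 1.525 / 6.865×10⁻⁶ = 222.2 kN, tensile.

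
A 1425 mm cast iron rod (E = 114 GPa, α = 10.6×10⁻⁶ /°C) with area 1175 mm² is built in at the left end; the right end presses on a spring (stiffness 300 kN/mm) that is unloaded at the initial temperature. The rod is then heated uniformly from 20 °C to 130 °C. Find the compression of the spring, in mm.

δ ≈ 0.396 mm

Free thermal expansion: δ_free = αΔT L = 10.6×10⁻⁶ × 110 × 1425 = 1.662 mm.
Let P be the compressive force at the spring. The rod shortens elastically by PL/(AE) and the spring compresses by P/k; together these equal δ_free.
P [ L/(AE) + 1/k ] = δ_free → P [ 1425/(1175×114×10³) + 1/(300×10³) ] = 1.662.
P = 1.662 / 1.397×10⁻⁵ = 118900 N.
Spring compression = P/k = 118900/(300×10³) = 0.3964 mm.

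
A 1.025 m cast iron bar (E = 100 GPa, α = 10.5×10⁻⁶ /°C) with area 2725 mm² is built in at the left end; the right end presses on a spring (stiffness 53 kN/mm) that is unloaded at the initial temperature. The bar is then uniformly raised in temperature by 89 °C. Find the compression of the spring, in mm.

δ ≈ 0.799 mm

Free thermal expansion: δ_free = αΔT L = 10.5×10⁻⁶ × 89 × 1025 = 0.9579 mm.
Let P be the compressive force at the spring. The bar shortens elastically by PL/(AE) and the spring compresses by P/k; together these equal δ_free.
So P = δ_free / [L/(AE) + 1/k] = 0.9579 / [ 1025/(2725×100×10³) + 1/(53×10³) ].
P = 0.9579 / 2.263×10⁻⁵ = 42330 N.
Spring compression = P/k = 42330/(53×10³) = 0.7986 mm.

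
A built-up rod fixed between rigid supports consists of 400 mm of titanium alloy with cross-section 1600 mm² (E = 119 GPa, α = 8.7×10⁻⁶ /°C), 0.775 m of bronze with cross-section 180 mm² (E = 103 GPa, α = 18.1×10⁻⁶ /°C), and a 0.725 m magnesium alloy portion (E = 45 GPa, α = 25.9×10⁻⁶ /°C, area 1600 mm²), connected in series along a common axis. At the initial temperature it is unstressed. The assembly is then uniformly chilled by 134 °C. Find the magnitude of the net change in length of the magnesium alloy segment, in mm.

If the supports were absent, the total length change would be Σ αᵢΔT Lᵢ = 8.7×10⁻⁶×134×400 + 18.1×10⁻⁶×134×775 + 25.9×10⁻⁶×134×725 = 4.862 mm.
Since the ends are fixed, an axial force P builds up, equal in every segment, with P · Σ Lᵢ/(AᵢEᵢ) = δ_free.
The series flexibility is Σ Lᵢ/(AᵢEᵢ) = 400/(1600×119×10³) + 775/(180×103×10³) + 725/(1600×45×10³) = 5.397×10⁻⁵ mm/N.
So P = 4.862 / 5.397×10⁻⁵ = 90.09 kN, tensile.
For the magnesium alloy segment, free thermal change = 25.9×10⁻⁶×134×725 = 2.516 mm and elastic change from P = 90090×725/(1600×45×10³) = 0.9071 mm; these oppose, so the net change is 1.61 mm (segment shortens).

|ΔL| ≈ 1.61 mm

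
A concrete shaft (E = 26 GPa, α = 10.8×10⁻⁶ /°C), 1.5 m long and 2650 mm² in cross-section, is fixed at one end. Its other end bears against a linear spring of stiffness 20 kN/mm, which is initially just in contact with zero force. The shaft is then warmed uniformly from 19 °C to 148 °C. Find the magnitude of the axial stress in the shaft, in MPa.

The unrestrained thermal change is αΔT L = 10.8×10⁻⁶ × 129 × 1500 = 2.09 mm.
With a force P in the spring, the elastic change of the shaft is PL/(AE) and that of the spring is P/k; compatibility requires their sum to equal δ_free.
So P = δ_free / [L/(AE) + 1/k] = 2.09 / [ 1500/(2650×26×10³) + 1/(20×10³) ].
P = 2.09 / 7.177×10⁻⁵ = 29120 N.
σ = P/A = 29120/2650 = 10.99 MPa.

σ ≈ 11 MPa (compressive)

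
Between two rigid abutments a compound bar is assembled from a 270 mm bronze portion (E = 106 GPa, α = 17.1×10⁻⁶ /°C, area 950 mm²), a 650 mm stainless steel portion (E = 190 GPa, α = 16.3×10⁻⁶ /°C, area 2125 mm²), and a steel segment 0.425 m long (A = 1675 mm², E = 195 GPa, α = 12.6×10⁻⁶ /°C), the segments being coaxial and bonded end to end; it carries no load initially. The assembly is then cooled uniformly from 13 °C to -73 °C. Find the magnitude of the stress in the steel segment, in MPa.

With the walls removed the bar would change length by δ_free = Σ αᵢΔT Lᵢ = 17.1×10⁻⁶×86×270 + 16.3×10⁻⁶×86×650 + 12.6×10⁻⁶×86×425 = 1.769 mm.
The walls prevent any net length change, so an axial force P (same in every segment) develops. Compatibility: P · Σ Lᵢ/(AᵢEᵢ) = δ_free.
Σ Lᵢ/(AᵢEᵢ) = 270/(950×106×10³) + 650/(2125×190×10³) + 425/(1675×195×10³) = 5.592×10⁻⁶ mm/N.
P = 1.769 / 5.592×10⁻⁶ = 316300 N = 316.3 kN, tensile.
σ_{steel} = P / A = 316300 / 1675 = 188.8 MPa.

σ ≈ 189 MPa (tensile)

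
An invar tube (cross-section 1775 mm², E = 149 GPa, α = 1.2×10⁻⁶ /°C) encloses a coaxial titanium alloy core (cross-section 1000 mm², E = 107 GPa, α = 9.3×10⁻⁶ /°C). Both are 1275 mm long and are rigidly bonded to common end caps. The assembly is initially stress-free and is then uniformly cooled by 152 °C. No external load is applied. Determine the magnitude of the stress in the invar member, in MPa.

σ ≈ 52.8 MPa (compressive)

Equilibrium of a rigid end plate with no external load gives equal and opposite internal forces ±P in the two members. Since α_{titanium alloy} > α_{invar}, cooling drives the titanium alloy into tension and the invar into compression.
Compatibility of the two members (thermal + elastic change equal): (α₁ − α₂)ΔT = P·[1/(A₁E₁) + 1/(A₂E₂)].
|α₁ − α₂|·ΔT = 8.1×10⁻⁶ × 152 = 0.001231.
1/(A₁E₁) + 1/(A₂E₂) = 1/(1775×149×10³) + 1/(1000×107×10³) = 1.313×10⁻⁸ N⁻¹.
So P = 0.001231 / 1.313×10⁻⁸ = 93.79 kN.
σ_{invar} = P/A₁ = 93790/1775 = 52.84 MPa, compressive.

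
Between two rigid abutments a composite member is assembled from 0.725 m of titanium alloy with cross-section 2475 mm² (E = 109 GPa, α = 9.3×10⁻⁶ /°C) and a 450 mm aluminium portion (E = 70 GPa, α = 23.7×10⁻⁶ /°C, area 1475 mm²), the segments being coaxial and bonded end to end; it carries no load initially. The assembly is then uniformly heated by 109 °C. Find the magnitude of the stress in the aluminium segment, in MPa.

If the supports were absent, the total length change would be Σ αᵢΔT Lᵢ = 9.3×10⁻⁶×109×725 + 23.7×10⁻⁶×109×450 = 1.897 mm.
The walls prevent any net length change, so an axial force P (same in every segment) develops. Compatibility: P · Σ Lᵢ/(AᵢEᵢ) = δ_free.
Σ Lᵢ/(AᵢEᵢ) = 725/(2475×109×10³) + 450/(1475×70×10³) = 7.046×10⁻⁶ mm/N.
P = 1.897 / 7.046×10⁻⁶ = 269300 N = 269.3 kN, compressive.
σ_{aluminium} = P / A = 269300 / 1475 = 182.6 MPa.

σ ≈ 183 MPa (compressive)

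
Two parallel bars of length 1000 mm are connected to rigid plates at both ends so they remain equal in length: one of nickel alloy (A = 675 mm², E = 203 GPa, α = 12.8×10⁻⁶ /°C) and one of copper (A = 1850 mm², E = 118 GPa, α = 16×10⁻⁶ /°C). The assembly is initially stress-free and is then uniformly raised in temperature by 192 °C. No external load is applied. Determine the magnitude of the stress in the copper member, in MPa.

The copper has the larger α, so on heating it would change length more than the nickel alloy if both were free. The rigid plates force a common final length, so the copper is put into compression and the nickel alloy into tension, with equal and opposite forces P (no external load).
Compatibility of the two members (thermal + elastic change equal): (α₁ − α₂)ΔT = P·[1/(A₁E₁) + 1/(A₂E₂)].
|α₁ − α₂|·ΔT = 3.2×10⁻⁶ × 192 = 0.0006144.
1/(A₁E₁) + 1/(A₂E₂) = 1/(675×203×10³) + 1/(1850×118×10³) = 1.188×10⁻⁸ N⁻¹.
So P = 0.0006144 / 1.188×10⁻⁸ = 51.72 kN.
σ_{copper} = P/A₂ = 51720/1850 = 27.96 MPa, compressive.

σ ≈ 28 MPa (compressive)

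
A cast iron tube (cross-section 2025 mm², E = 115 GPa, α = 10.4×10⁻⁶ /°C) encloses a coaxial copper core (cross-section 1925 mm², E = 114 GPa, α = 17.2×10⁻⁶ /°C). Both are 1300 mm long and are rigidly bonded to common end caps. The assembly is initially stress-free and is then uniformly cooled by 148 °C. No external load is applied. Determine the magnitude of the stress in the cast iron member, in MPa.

The copper has the larger α, so on cooling it would change length more than the cast iron if both were free. The rigid plates force a common final length, so the copper is put into tension and the cast iron into compression, with equal and opposite forces P (no external load).
Compatibility of the two members (thermal + elastic change equal): (α₁ − α₂)ΔT = P·[1/(A₁E₁) + 1/(A₂E₂)].
|α₁ − α₂|·ΔT = 6.8×10⁻⁶ × 148 = 0.001006.
1/(A₁E₁) + 1/(A₂E₂) = 1/(2025×115×10³) + 1/(1925×114×10³) = 8.851×10⁻⁹ N⁻¹.
So P = 0.001006 / 8.851×10⁻⁹ = 113.7 kN.
σ_{cast iron} = P/A₁ = 113700/2025 = 56.15 MPa, compressive.

σ ≈ 56.2 MPa (compressive)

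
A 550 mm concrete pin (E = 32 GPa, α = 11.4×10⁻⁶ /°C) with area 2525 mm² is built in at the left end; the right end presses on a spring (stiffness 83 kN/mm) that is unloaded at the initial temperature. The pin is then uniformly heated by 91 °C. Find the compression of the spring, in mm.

δ ≈ 0.365 mm

The unrestrained thermal change is αΔT L = 11.4×10⁻⁶ × 91 × 550 = 0.5706 mm.
Let P be the compressive force at the spring. The pin shortens elastically by PL/(AE) and the spring compresses by P/k; together these equal δ_free.
P [ L/(AE) + 1/k ] = δ_free → P [ 550/(2525×32×10³) + 1/(83×10³) ] = 0.5706.
P = 0.5706 / 1.886×10⁻⁵ = 30260 N.
Spring compression = P/k = 30260/(83×10³) = 0.3646 mm.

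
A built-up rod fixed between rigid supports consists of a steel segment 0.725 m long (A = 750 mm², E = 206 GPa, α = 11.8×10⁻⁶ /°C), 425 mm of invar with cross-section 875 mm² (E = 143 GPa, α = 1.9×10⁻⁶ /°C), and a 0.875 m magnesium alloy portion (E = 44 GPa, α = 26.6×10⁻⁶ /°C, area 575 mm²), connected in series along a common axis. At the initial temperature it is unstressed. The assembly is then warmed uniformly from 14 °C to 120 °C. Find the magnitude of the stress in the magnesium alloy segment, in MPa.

σ ≈ 141 MPa (compressive)

With the walls removed the bar would change length by δ_free = Σ αᵢΔT Lᵢ = 11.8×10⁻⁶×106×725 + 1.9×10⁻⁶×106×425 + 26.6×10⁻⁶×106×875 = 3.46 mm.
The walls prevent any net length change, so an axial force P (same in every segment) develops. Compatibility: P · Σ Lᵢ/(AᵢEᵢ) = δ_free.
The series flexibility is Σ Lᵢ/(AᵢEᵢ) = 725/(750×206×10³) + 425/(875×143×10³) + 875/(575×44×10³) = 4.267×10⁻⁵ mm/N.
Hence P = δ_free / Σ(L/AE) = 3.46/4.267×10⁻⁵ = 81.07 kN (compressive).
σ_{magnesium alloy} = P / A = 81070 / 575 = 141 MPa.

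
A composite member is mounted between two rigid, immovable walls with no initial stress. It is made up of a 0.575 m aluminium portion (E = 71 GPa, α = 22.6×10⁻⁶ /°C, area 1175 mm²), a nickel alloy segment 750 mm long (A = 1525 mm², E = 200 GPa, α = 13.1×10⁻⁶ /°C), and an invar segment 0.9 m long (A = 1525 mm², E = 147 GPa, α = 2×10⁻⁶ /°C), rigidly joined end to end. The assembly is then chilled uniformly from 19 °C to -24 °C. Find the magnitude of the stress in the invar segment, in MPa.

σ ≈ 51.9 MPa (tensile)

Free thermal contraction of the whole bar: Σ αᵢΔT Lᵢ = 22.6×10⁻⁶×43×575 + 13.1×10⁻⁶×43×750 + 2×10⁻⁶×43×900 = 1.059 mm.
The walls prevent any net length change, so an axial force P (same in every segment) develops. Compatibility: P · Σ Lᵢ/(AᵢEᵢ) = δ_free.
Σ Lᵢ/(AᵢEᵢ) = 575/(1175×71×10³) + 750/(1525×200×10³) + 900/(1525×147×10³) = 1.337×10⁻⁵ mm/N.
So P = 1.059 / 1.337×10⁻⁵ = 79.2 kN, tensile.
σ_{invar} = P / A = 79200 / 1525 = 51.94 MPa.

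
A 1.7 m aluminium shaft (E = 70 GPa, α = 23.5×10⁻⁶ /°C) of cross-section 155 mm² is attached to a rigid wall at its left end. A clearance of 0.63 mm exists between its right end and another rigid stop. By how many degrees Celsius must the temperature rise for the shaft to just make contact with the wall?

ΔT ≈ 15.8 °C

Contact occurs when the free expansion equals the gap: αΔT L = 0.63 mm.
So ΔT = g/(αL) = 0.63/(23.5×10⁻⁶ × 1700) = 15.77 °C.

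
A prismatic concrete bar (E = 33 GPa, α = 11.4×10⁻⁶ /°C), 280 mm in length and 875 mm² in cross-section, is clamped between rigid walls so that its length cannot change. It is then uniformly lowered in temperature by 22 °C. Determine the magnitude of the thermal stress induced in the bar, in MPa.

The supports are rigid, so the total axial strain is zero. The restrained thermal strain is ε = αΔT = 11.4×10⁻⁶ × 22 = 250.8×10⁻⁶.
σ = EαΔT = 33×10³ × 11.4×10⁻⁶ × 22 = 8.276 MPa (tensile; the bar is trying to contract).

σ ≈ 8.28 MPa (tensile)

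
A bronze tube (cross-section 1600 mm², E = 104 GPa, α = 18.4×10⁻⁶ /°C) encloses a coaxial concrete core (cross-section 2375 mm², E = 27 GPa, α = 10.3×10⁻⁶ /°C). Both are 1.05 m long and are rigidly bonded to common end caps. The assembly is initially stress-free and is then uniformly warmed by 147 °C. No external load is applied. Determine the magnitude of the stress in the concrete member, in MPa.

The bronze has the larger α, so on heating it would change length more than the concrete if both were free. The rigid plates force a common final length, so the bronze is put into compression and the concrete into tension, with equal and opposite forces P (no external load).
Equating the net (thermal + elastic) strains gives |α₁ − α₂|·ΔT = P·[1/(A₁E₁) + 1/(A₂E₂)].
|α₁ − α₂|·ΔT = 8.1×10⁻⁶ × 147 = 0.001191.
1/(A₁E₁) + 1/(A₂E₂) = 1/(1600×104×10³) + 1/(2375×27×10³) = 2.16×10⁻⁸ N⁻¹.
So P = 0.001191 / 2.16×10⁻⁸ = 55.11 kN.
σ_{concrete} = P/A₂ = 55110/2375 = 23.21 MPa, tensile.

σ ≈ 23.2 MPa (tensile)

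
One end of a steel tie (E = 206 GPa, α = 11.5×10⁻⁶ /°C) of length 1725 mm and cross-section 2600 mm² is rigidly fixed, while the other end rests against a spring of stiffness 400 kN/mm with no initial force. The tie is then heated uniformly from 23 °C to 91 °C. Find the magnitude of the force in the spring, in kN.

P ≈ 236 kN

If the spring were absent the tie would lengthen by αΔT L = 11.5×10⁻⁶ × 68 × 1725 = 1.349 mm.
With a force P in the spring, the elastic change of the tie is PL/(AE) and that of the spring is P/k; compatibility requires their sum to equal δ_free.
So P = δ_free / [L/(AE) + 1/k] = 1.349 / [ 1725/(2600×206×10³) + 1/(400×10³) ].
P = 1.349 / 5.721×10⁻⁶ = 235800 N.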